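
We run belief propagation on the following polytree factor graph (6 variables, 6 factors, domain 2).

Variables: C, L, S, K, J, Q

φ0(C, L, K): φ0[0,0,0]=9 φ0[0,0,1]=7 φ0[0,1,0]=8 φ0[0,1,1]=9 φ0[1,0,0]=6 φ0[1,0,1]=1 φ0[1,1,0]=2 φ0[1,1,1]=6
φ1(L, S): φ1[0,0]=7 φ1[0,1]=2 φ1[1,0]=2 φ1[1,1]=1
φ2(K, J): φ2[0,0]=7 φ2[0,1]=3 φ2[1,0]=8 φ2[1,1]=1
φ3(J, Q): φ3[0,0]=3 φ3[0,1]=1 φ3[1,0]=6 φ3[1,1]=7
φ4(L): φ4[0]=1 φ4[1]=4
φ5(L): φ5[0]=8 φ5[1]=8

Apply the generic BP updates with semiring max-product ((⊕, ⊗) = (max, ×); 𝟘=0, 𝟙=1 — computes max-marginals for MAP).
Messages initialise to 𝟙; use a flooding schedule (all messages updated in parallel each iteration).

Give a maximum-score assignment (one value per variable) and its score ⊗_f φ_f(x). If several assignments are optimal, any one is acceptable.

assignment: (C=0, L=1, S=0, K=1, J=0, Q=0); score = 13824

init: all messages = 𝟙 over 2 values
r1 m[φ0→C] = [9, 6]
r1 m[φ0→L] = [9, 9]
r1 m[φ0→K] = [9, 9]
r1 m[φ1→L] = [7, 2]
r1 m[φ1→S] = [7, 2]
r1 m[φ2→K] = [7, 8]
r1 m[φ2→J] = [8, 3]
r1 m[φ3→J] = [3, 7]
r1 m[φ3→Q] = [6, 7]
r1 m[φ4→L] = [1, 4]
r1 m[φ5→L] = [8, 8]
r1 m[C→φ0] = [1, 1]
r1 m[L→φ0] = [1, 1]
r1 m[L→φ1] = [1, 1]
r1 m[L→φ4] = [1, 1]
r1 m[L→φ5] = [1, 1]
r1 m[S→φ1] = [1, 1]
r1 m[K→φ0] = [1, 1]
r1 m[K→φ2] = [1, 1]
r1 m[J→φ2] = [1, 1]
r1 m[J→φ3] = [1, 1]
r1 m[Q→φ3] = [1, 1]
r2 m[φ0→C] = [9, 6]
r2 m[φ0→L] = [9, 9]
r2 m[φ0→K] = [9, 9]
r2 m[φ1→L] = [7, 2]
r2 m[φ1→S] = [7, 2]
r2 m[φ2→K] = [7, 8]
r2 m[φ2→J] = [8, 3]
r2 m[φ3→J] = [3, 7]
r2 m[φ3→Q] = [6, 7]
r2 m[φ4→L] = [1, 4]
r2 m[φ5→L] = [8, 8]
r2 m[C→φ0] = [1, 1]
r2 m[L→φ0] = [56, 64]
r2 m[L→φ1] = [72, 288]
r2 m[L→φ4] = [504, 144]
r2 m[L→φ5] = [63, 72]
r2 m[S→φ1] = [1, 1]
r2 m[K→φ0] = [7, 8]
r2 m[K→φ2] = [9, 9]
r2 m[J→φ2] = [3, 7]
r2 m[J→φ3] = [8, 3]
r2 m[Q→φ3] = [1, 1]
r3 m[φ0→C] = [4608, 3072]
r3 m[φ0→L] = [63, 72]
r3 m[φ0→K] = [512, 576]
r3 m[φ1→L] = [7, 2]
r3 m[φ1→S] = [576, 288]
r3 m[φ2→K] = [21, 24]
r3 m[φ2→J] = [72, 27]
r3 m[φ3→J] = [3, 7]
r3 m[φ3→Q] = [24, 21]
r3 m[φ4→L] = [1, 4]
r3 m[φ5→L] = [8, 8]
r3 m[C→φ0] = [1, 1]
r3 m[L→φ0] = [56, 64]
r3 m[L→φ1] = [72, 288]
r3 m[L→φ4] = [504, 144]
r3 m[L→φ5] = [63, 72]
r3 m[S→φ1] = [1, 1]
r3 m[K→φ0] = [7, 8]
r3 m[K→φ2] = [9, 9]
r3 m[J→φ2] = [3, 7]
r3 m[J→φ3] = [8, 3]
r3 m[Q→φ3] = [1, 1]
r4 m[φ0→C] = [4608, 3072]
r4 m[φ0→L] = [63, 72]
r4 m[φ0→K] = [512, 576]
r4 m[φ1→L] = [7, 2]
r4 m[φ1→S] = [576, 288]
r4 m[φ2→K] = [21, 24]
r4 m[φ2→J] = [72, 27]
r4 m[φ3→J] = [3, 7]
r4 m[φ3→Q] = [24, 21]
r4 m[φ4→L] = [1, 4]
r4 m[φ5→L] = [8, 8]
r4 m[C→φ0] = [1, 1]
r4 m[L→φ0] = [56, 64]
r4 m[L→φ1] = [504, 2304]
r4 m[L→φ4] = [3528, 1152]
r4 m[L→φ5] = [441, 576]
r4 m[S→φ1] = [1, 1]
r4 m[K→φ0] = [21, 24]
r4 m[K→φ2] = [512, 576]
r4 m[J→φ2] = [3, 7]
r4 m[J→φ3] = [72, 27]
r4 m[Q→φ3] = [1, 1]
r5 m[φ0→C] = [13824, 9216]
r5 m[φ0→L] = [189, 216]
r5 m[φ0→K] = [512, 576]
r5 m[φ1→L] = [7, 2]
r5 m[φ1→S] = [4608, 2304]
r5 m[φ2→K] = [21, 24]
r5 m[φ2→J] = [4608, 1536]
r5 m[φ3→J] = [3, 7]
r5 m[φ3→Q] = [216, 189]
r5 m[φ4→L] = [1, 4]
r5 m[φ5→L] = [8, 8]
r5 m[C→φ0] = [1, 1]
r5 m[L→φ0] = [56, 64]
r5 m[L→φ1] = [504, 2304]
r5 m[L→φ4] = [3528, 1152]
r5 m[L→φ5] = [441, 576]
r5 m[S→φ1] = [1, 1]
r5 m[K→φ0] = [21, 24]
r5 m[K→φ2] = [512, 576]
r5 m[J→φ2] = [3, 7]
r5 m[J→φ3] = [72, 27]
r5 m[Q→φ3] = [1, 1]
r6 m[φ0→C] = [13824, 9216]
r6 m[φ0→L] = [189, 216]
r6 m[φ0→K] = [512, 576]
r6 m[φ1→L] = [7, 2]
r6 m[φ1→S] = [4608, 2304]
r6 m[φ2→K] = [21, 24]
r6 m[φ2→J] = [4608, 1536]
r6 m[φ3→J] = [3, 7]
r6 m[φ3→Q] = [216, 189]
r6 m[φ4→L] = [1, 4]
r6 m[φ5→L] = [8, 8]
r6 m[C→φ0] = [1, 1]
r6 m[L→φ0] = [56, 64]
r6 m[L→φ1] = [1512, 6912]
r6 m[L→φ4] = [10584, 3456]
r6 m[L→φ5] = [1323, 1728]
r6 m[S→φ1] = [1, 1]
r6 m[K→φ0] = [21, 24]
r6 m[K→φ2] = [512, 576]
r6 m[J→φ2] = [3, 7]
r6 m[J→φ3] = [4608, 1536]
r6 m[Q→φ3] = [1, 1]
r7 m[φ0→C] = [13824, 9216]
r7 m[φ0→L] = [189, 216]
r7 m[φ0→K] = [512, 576]
r7 m[φ1→L] = [7, 2]
r7 m[φ1→S] = [13824, 6912]
r7 m[φ2→K] = [21, 24]
r7 m[φ2→J] = [4608, 1536]
r7 m[φ3→J] = [3, 7]
r7 m[φ3→Q] = [13824, 10752]
r7 m[φ4→L] = [1, 4]
r7 m[φ5→L] = [8, 8]
r7 m[C→φ0] = [1, 1]
r7 m[L→φ0] = [56, 64]
r7 m[L→φ1] = [1512, 6912]
r7 m[L→φ4] = [10584, 3456]
r7 m[L→φ5] = [1323, 1728]
r7 m[S→φ1] = [1, 1]
r7 m[K→φ0] = [21, 24]
r7 m[K→φ2] = [512, 576]
r7 m[J→φ2] = [3, 7]
r7 m[J→φ3] = [4608, 1536]
r7 m[Q→φ3] = [1, 1]
r8 m[φ0→C] = [13824, 9216]
r8 m[φ0→L] = [189, 216]
r8 m[φ0→K] = [512, 576]
r8 m[φ1→L] = [7, 2]
r8 m[φ1→S] = [13824, 6912]
r8 m[φ2→K] = [21, 24]
r8 m[φ2→J] = [4608, 1536]
r8 m[φ3→J] = [3, 7]
r8 m[φ3→Q] = [13824, 10752]
r8 m[φ4→L] = [1, 4]
r8 m[φ5→L] = [8, 8]
r8 m[C→φ0] = [1, 1]
r8 m[L→φ0] = [56, 64]
r8 m[L→φ1] = [1512, 6912]
r8 m[L→φ4] = [10584, 3456]
r8 m[L→φ5] = [1323, 1728]
r8 m[S→φ1] = [1, 1]
r8 m[K→φ0] = [21, 24]
r8 m[K→φ2] = [512, 576]
r8 m[J→φ2] = [3, 7]
r8 m[J→φ3] = [4608, 1536]
r8 m[Q→φ3] = [1, 1]
fixed point reached at round 8
traceback from C: (C=0, L=1, S=0, K=1, J=0, Q=0), score=13824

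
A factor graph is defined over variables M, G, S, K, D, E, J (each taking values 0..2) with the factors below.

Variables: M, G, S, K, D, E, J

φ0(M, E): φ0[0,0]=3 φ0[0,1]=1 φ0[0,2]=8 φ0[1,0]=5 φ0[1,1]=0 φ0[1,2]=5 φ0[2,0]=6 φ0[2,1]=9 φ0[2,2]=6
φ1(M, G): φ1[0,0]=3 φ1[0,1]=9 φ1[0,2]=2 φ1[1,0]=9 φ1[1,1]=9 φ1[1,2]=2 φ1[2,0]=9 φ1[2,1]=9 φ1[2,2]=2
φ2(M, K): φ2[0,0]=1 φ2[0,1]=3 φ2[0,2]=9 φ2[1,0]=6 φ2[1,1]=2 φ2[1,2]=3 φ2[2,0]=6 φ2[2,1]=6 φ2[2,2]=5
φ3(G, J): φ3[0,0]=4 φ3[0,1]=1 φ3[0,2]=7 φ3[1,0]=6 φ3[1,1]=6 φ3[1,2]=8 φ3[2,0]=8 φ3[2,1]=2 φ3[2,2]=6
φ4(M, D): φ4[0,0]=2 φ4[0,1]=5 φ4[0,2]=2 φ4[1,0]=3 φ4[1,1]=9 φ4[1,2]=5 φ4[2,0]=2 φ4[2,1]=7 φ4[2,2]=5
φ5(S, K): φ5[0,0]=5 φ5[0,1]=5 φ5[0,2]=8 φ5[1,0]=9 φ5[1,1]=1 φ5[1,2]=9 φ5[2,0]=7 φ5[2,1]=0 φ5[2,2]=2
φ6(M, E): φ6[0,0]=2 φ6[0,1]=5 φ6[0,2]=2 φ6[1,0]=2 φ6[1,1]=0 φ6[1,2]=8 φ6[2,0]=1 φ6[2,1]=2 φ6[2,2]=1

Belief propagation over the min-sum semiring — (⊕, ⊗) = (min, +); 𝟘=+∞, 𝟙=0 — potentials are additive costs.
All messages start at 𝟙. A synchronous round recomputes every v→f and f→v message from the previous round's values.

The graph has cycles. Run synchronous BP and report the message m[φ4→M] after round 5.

init: all messages = 𝟙 over 3 values
r1 m[φ0→M] = [1, 0, 6]
r1 m[φ0→E] = [3, 0, 5]
r1 m[φ1→M] = [2, 2, 2]
r1 m[φ1→G] = [3, 9, 2]
r1 m[φ2→M] = [1, 2, 5]
r1 m[φ2→K] = [1, 2, 3]
r1 m[φ3→G] = [1, 6, 2]
r1 m[φ3→J] = [4, 1, 6]
r1 m[φ4→M] = [2, 3, 2]
r1 m[φ4→D] = [2, 5, 2]
r1 m[φ5→S] = [5, 1, 0]
r1 m[φ5→K] = [5, 0, 2]
r1 m[φ6→M] = [2, 0, 1]
r1 m[φ6→E] = [1, 0, 1]
r1 m[M→φ0] = [0, 0, 0]
r1 m[M→φ1] = [0, 0, 0]
r1 m[M→φ2] = [0, 0, 0]
r1 m[M→φ4] = [0, 0, 0]
r1 m[M→φ6] = [0, 0, 0]
r1 m[G→φ1] = [0, 0, 0]
r1 m[G→φ3] = [0, 0, 0]
r1 m[S→φ5] = [0, 0, 0]
r1 m[K→φ2] = [0, 0, 0]
r1 m[K→φ5] = [0, 0, 0]
r1 m[D→φ4] = [0, 0, 0]
r1 m[E→φ0] = [0, 0, 0]
r1 m[E→φ6] = [0, 0, 0]
r1 m[J→φ3] = [0, 0, 0]
r2 m[φ0→M] = [1, 0, 6]
r2 m[φ0→E] = [3, 0, 5]
r2 m[φ1→M] = [2, 2, 2]
r2 m[φ1→G] = [3, 9, 2]
r2 m[φ2→M] = [1, 2, 5]
r2 m[φ2→K] = [1, 2, 3]
r2 m[φ3→G] = [1, 6, 2]
r2 m[φ3→J] = [4, 1, 6]
r2 m[φ4→M] = [2, 3, 2]
r2 m[φ4→D] = [2, 5, 2]
r2 m[φ5→S] = [5, 1, 0]
r2 m[φ5→K] = [5, 0, 2]
r2 m[φ6→M] = [2, 0, 1]
r2 m[φ6→E] = [1, 0, 1]
r2 m[M→φ0] = [7, 7, 10]
r2 m[M→φ1] = [6, 5, 14]
r2 m[M→φ2] = [7, 5, 11]
r2 m[M→φ4] = [6, 4, 14]
r2 m[M→φ6] = [6, 7, 15]
r2 m[G→φ1] = [1, 6, 2]
r2 m[G→φ3] = [3, 9, 2]
r2 m[S→φ5] = [0, 0, 0]
r2 m[K→φ2] = [5, 0, 2]
r2 m[K→φ5] = [1, 2, 3]
r2 m[D→φ4] = [0, 0, 0]
r2 m[E→φ0] = [1, 0, 1]
r2 m[E→φ6] = [3, 0, 5]
r2 m[J→φ3] = [0, 0, 0]
r3 m[φ0→M] = [1, 0, 7]
r3 m[φ0→E] = [10, 7, 12]
r3 m[φ1→M] = [4, 4, 4]
r3 m[φ1→G] = [9, 14, 7]
r3 m[φ2→M] = [3, 2, 6]
r3 m[φ2→K] = [8, 7, 8]
r3 m[φ3→G] = [1, 6, 2]
r3 m[φ3→J] = [7, 4, 8]
r3 m[φ4→M] = [2, 3, 2]
r3 m[φ4→D] = [7, 11, 8]
r3 m[φ5→S] = [6, 3, 2]
r3 m[φ5→K] = [5, 0, 2]
r3 m[φ6→M] = [5, 0, 2]
r3 m[φ6→E] = [8, 7, 8]
r3 m[M→φ0] = [7, 7, 10]
r3 m[M→φ1] = [6, 5, 14]
r3 m[M→φ2] = [7, 5, 11]
r3 m[M→φ4] = [6, 4, 14]
r3 m[M→φ6] = [6, 7, 15]
r3 m[G→φ1] = [1, 6, 2]
r3 m[G→φ3] = [3, 9, 2]
r3 m[S→φ5] = [0, 0, 0]
r3 m[K→φ2] = [5, 0, 2]
r3 m[K→φ5] = [1, 2, 3]
r3 m[D→φ4] = [0, 0, 0]
r3 m[E→φ0] = [1, 0, 1]
r3 m[E→φ6] = [3, 0, 5]
r3 m[J→φ3] = [0, 0, 0]
r4 m[φ0→M] = [1, 0, 7]
r4 m[φ0→E] = [10, 7, 12]
r4 m[φ1→M] = [4, 4, 4]
r4 m[φ1→G] = [9, 14, 7]
r4 m[φ2→M] = [3, 2, 6]
r4 m[φ2→K] = [8, 7, 8]
r4 m[φ3→G] = [1, 6, 2]
r4 m[φ3→J] = [7, 4, 8]
r4 m[φ4→M] = [2, 3, 2]
r4 m[φ4→D] = [7, 11, 8]
r4 m[φ5→S] = [6, 3, 2]
r4 m[φ5→K] = [5, 0, 2]
r4 m[φ6→M] = [5, 0, 2]
r4 m[φ6→E] = [8, 7, 8]
r4 m[M→φ0] = [14, 9, 14]
r4 m[M→φ1] = [11, 5, 17]
r4 m[M→φ2] = [12, 7, 15]
r4 m[M→φ4] = [13, 6, 19]
r4 m[M→φ6] = [10, 9, 19]
r4 m[G→φ1] = [1, 6, 2]
r4 m[G→φ3] = [9, 14, 7]
r4 m[S→φ5] = [0, 0, 0]
r4 m[K→φ2] = [5, 0, 2]
r4 m[K→φ5] = [8, 7, 8]
r4 m[D→φ4] = [0, 0, 0]
r4 m[E→φ0] = [8, 7, 8]
r4 m[E→φ6] = [10, 7, 12]
r4 m[J→φ3] = [0, 0, 0]
r5 m[φ0→M] = [8, 7, 14]
r5 m[φ0→E] = [14, 9, 14]
r5 m[φ1→M] = [4, 4, 4]
r5 m[φ1→G] = [14, 14, 7]
r5 m[φ2→M] = [3, 2, 6]
r5 m[φ2→K] = [13, 9, 10]
r5 m[φ3→G] = [1, 6, 2]
r5 m[φ3→J] = [13, 9, 13]
r5 m[φ4→M] = [2, 3, 2]
r5 m[φ4→D] = [9, 15, 11]
r5 m[φ5→S] = [12, 8, 7]
r5 m[φ5→K] = [5, 0, 2]
r5 m[φ6→M] = [12, 7, 9]
r5 m[φ6→E] = [11, 9, 12]
r5 m[M→φ0] = [14, 9, 14]
r5 m[M→φ1] = [11, 5, 17]
r5 m[M→φ2] = [12, 7, 15]
r5 m[M→φ4] = [13, 6, 19]
r5 m[M→φ6] = [10, 9, 19]
r5 m[G→φ1] = [1, 6, 2]
r5 m[G→φ3] = [9, 14, 7]
r5 m[S→φ5] = [0, 0, 0]
r5 m[K→φ2] = [5, 0, 2]
r5 m[K→φ5] = [8, 7, 8]
r5 m[D→φ4] = [0, 0, 0]
r5 m[E→φ0] = [8, 7, 8]
r5 m[E→φ6] = [10, 7, 12]
r5 m[J→φ3] = [0, 0, 0]

message @ round 5 = [2, 3, 2]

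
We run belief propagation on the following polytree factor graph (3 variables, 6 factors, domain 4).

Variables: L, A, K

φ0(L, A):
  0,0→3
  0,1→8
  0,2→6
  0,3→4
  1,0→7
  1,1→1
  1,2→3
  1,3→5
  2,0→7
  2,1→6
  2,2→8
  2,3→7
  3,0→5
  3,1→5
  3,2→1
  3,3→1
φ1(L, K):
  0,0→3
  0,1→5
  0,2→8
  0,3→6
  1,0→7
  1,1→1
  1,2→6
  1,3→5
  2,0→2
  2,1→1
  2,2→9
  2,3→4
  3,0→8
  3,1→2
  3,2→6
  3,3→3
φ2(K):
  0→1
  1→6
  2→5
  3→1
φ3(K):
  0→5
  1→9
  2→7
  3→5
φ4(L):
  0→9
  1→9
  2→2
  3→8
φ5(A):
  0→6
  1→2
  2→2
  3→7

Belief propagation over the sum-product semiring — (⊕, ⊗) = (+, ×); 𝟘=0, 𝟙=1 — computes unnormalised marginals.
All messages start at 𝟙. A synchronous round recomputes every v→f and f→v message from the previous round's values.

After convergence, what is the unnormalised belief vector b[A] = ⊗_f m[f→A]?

b[A] = [341898, 130928, 100492, 311990]

init: all messages = 𝟙 over 4 values
r1 m[φ0→L] = [21, 16, 28, 12]
r1 m[φ0→A] = [22, 20, 18, 17]
r1 m[φ1→L] = [22, 19, 16, 19]
r1 m[φ1→K] = [20, 9, 29, 18]
r1 m[φ2→K] = [1, 6, 5, 1]
r1 m[φ3→K] = [5, 9, 7, 5]
r1 m[φ4→L] = [9, 9, 2, 8]
r1 m[φ5→A] = [6, 2, 2, 7]
r1 m[L→φ0] = [1, 1, 1, 1]
r1 m[L→φ1] = [1, 1, 1, 1]
r1 m[L→φ4] = [1, 1, 1, 1]
r1 m[A→φ0] = [1, 1, 1, 1]
r1 m[A→φ5] = [1, 1, 1, 1]
r1 m[K→φ1] = [1, 1, 1, 1]
r1 m[K→φ2] = [1, 1, 1, 1]
r1 m[K→φ3] = [1, 1, 1, 1]
r2 m[φ0→L] = [21, 16, 28, 12]
r2 m[φ0→A] = [22, 20, 18, 17]
r2 m[φ1→L] = [22, 19, 16, 19]
r2 m[φ1→K] = [20, 9, 29, 18]
r2 m[φ2→K] = [1, 6, 5, 1]
r2 m[φ3→K] = [5, 9, 7, 5]
r2 m[φ4→L] = [9, 9, 2, 8]
r2 m[φ5→A] = [6, 2, 2, 7]
r2 m[L→φ0] = [198, 171, 32, 152]
r2 m[L→φ1] = [189, 144, 56, 96]
r2 m[L→φ4] = [462, 304, 448, 228]
r2 m[A→φ0] = [6, 2, 2, 7]
r2 m[A→φ5] = [22, 20, 18, 17]
r2 m[K→φ1] = [5, 54, 35, 5]
r2 m[K→φ2] = [100, 81, 203, 90]
r2 m[K→φ3] = [20, 54, 145, 18]
r3 m[φ0→L] = [74, 85, 119, 49]
r3 m[φ0→A] = [2775, 2707, 2109, 2023]
r3 m[φ1→L] = [595, 324, 399, 373]
r3 m[φ1→K] = [2455, 1337, 3456, 2366]
r3 m[φ2→K] = [1, 6, 5, 1]
r3 m[φ3→K] = [5, 9, 7, 5]
r3 m[φ4→L] = [9, 9, 2, 8]
r3 m[φ5→A] = [6, 2, 2, 7]
r3 m[L→φ0] = [198, 171, 32, 152]
r3 m[L→φ1] = [189, 144, 56, 96]
r3 m[L→φ4] = [462, 304, 448, 228]
r3 m[A→φ0] = [6, 2, 2, 7]
r3 m[A→φ5] = [22, 20, 18, 17]
r3 m[K→φ1] = [5, 54, 35, 5]
r3 m[K→φ2] = [100, 81, 203, 90]
r3 m[K→φ3] = [20, 54, 145, 18]
r4 m[φ0→L] = [74, 85, 119, 49]
r4 m[φ0→A] = [2775, 2707, 2109, 2023]
r4 m[φ1→L] = [595, 324, 399, 373]
r4 m[φ1→K] = [2455, 1337, 3456, 2366]
r4 m[φ2→K] = [1, 6, 5, 1]
r4 m[φ3→K] = [5, 9, 7, 5]
r4 m[φ4→L] = [9, 9, 2, 8]
r4 m[φ5→A] = [6, 2, 2, 7]
r4 m[L→φ0] = [5355, 2916, 798, 2984]
r4 m[L→φ1] = [666, 765, 238, 392]
r4 m[L→φ4] = [44030, 27540, 47481, 18277]
r4 m[A→φ0] = [6, 2, 2, 7]
r4 m[A→φ5] = [2775, 2707, 2109, 2023]
r4 m[K→φ1] = [5, 54, 35, 5]
r4 m[K→φ2] = [12275, 12033, 24192, 11830]
r4 m[K→φ3] = [2455, 8022, 17280, 2366]
r5 m[φ0→L] = [74, 85, 119, 49]
r5 m[φ0→A] = [56983, 65464, 50246, 44570]
r5 m[φ1→L] = [595, 324, 399, 373]
r5 m[φ1→K] = [10965, 5117, 14412, 9949]
r5 m[φ2→K] = [1, 6, 5, 1]
r5 m[φ3→K] = [5, 9, 7, 5]
r5 m[φ4→L] = [9, 9, 2, 8]
r5 m[φ5→A] = [6, 2, 2, 7]
r5 m[L→φ0] = [5355, 2916, 798, 2984]
r5 m[L→φ1] = [666, 765, 238, 392]
r5 m[L→φ4] = [44030, 27540, 47481, 18277]
r5 m[A→φ0] = [6, 2, 2, 7]
r5 m[A→φ5] = [2775, 2707, 2109, 2023]
r5 m[K→φ1] = [5, 54, 35, 5]
r5 m[K→φ2] = [12275, 12033, 24192, 11830]
r5 m[K→φ3] = [2455, 8022, 17280, 2366]
r6 m[φ0→L] = [74, 85, 119, 49]
r6 m[φ0→A] = [56983, 65464, 50246, 44570]
r6 m[φ1→L] = [595, 324, 399, 373]
r6 m[φ1→K] = [10965, 5117, 14412, 9949]
r6 m[φ2→K] = [1, 6, 5, 1]
r6 m[φ3→K] = [5, 9, 7, 5]
r6 m[φ4→L] = [9, 9, 2, 8]
r6 m[φ5→A] = [6, 2, 2, 7]
r6 m[L→φ0] = [5355, 2916, 798, 2984]
r6 m[L→φ1] = [666, 765, 238, 392]
r6 m[L→φ4] = [44030, 27540, 47481, 18277]
r6 m[A→φ0] = [6, 2, 2, 7]
r6 m[A→φ5] = [56983, 65464, 50246, 44570]
r6 m[K→φ1] = [5, 54, 35, 5]
r6 m[K→φ2] = [54825, 46053, 100884, 49745]
r6 m[K→φ3] = [10965, 30702, 72060, 9949]
r7 m[φ0→L] = [74, 85, 119, 49]
r7 m[φ0→A] = [56983, 65464, 50246, 44570]
r7 m[φ1→L] = [595, 324, 399, 373]
r7 m[φ1→K] = [10965, 5117, 14412, 9949]
r7 m[φ2→K] = [1, 6, 5, 1]
r7 m[φ3→K] = [5, 9, 7, 5]
r7 m[φ4→L] = [9, 9, 2, 8]
r7 m[φ5→A] = [6, 2, 2, 7]
r7 m[L→φ0] = [5355, 2916, 798, 2984]
r7 m[L→φ1] = [666, 765, 238, 392]
r7 m[L→φ4] = [44030, 27540, 47481, 18277]
r7 m[A→φ0] = [6, 2, 2, 7]
r7 m[A→φ5] = [56983, 65464, 50246, 44570]
r7 m[K→φ1] = [5, 54, 35, 5]
r7 m[K→φ2] = [54825, 46053, 100884, 49745]
r7 m[K→φ3] = [10965, 30702, 72060, 9949]
fixed point reached at round 7
b[A] = ⊗ incoming = [341898, 130928, 100492, 311990]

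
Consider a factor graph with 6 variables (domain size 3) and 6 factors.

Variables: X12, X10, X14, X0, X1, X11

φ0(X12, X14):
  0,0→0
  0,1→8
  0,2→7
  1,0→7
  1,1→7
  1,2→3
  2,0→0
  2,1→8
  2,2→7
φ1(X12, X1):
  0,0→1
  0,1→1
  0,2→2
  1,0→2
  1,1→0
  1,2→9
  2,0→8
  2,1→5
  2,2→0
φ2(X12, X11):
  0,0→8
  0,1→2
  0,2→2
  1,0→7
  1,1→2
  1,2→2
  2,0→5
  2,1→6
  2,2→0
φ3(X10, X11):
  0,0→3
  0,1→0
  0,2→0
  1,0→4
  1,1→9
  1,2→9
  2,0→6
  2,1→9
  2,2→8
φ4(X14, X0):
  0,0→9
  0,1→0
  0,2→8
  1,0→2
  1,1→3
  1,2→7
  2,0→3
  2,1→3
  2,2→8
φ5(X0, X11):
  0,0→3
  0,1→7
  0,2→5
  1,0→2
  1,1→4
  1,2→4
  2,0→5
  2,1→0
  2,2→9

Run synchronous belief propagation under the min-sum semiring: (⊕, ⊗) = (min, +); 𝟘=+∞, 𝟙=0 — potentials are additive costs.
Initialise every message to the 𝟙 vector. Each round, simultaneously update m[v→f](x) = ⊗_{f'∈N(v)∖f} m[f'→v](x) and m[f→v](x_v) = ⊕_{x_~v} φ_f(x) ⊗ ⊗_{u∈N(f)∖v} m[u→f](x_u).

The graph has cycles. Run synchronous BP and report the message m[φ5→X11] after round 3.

init: all messages = 𝟙 over 3 values
r1 m[φ0→X12] = [0, 3, 0]
r1 m[φ0→X14] = [0, 7, 3]
r1 m[φ1→X12] = [1, 0, 0]
r1 m[φ1→X1] = [1, 0, 0]
r1 m[φ2→X12] = [2, 2, 0]
r1 m[φ2→X11] = [5, 2, 0]
r1 m[φ3→X10] = [0, 4, 6]
r1 m[φ3→X11] = [3, 0, 0]
r1 m[φ4→X14] = [0, 2, 3]
r1 m[φ4→X0] = [2, 0, 7]
r1 m[φ5→X0] = [3, 2, 0]
r1 m[φ5→X11] = [2, 0, 4]
r1 m[X12→φ0] = [0, 0, 0]
r1 m[X12→φ1] = [0, 0, 0]
r1 m[X12→φ2] = [0, 0, 0]
r1 m[X10→φ3] = [0, 0, 0]
r1 m[X14→φ0] = [0, 0, 0]
r1 m[X14→φ4] = [0, 0, 0]
r1 m[X0→φ4] = [0, 0, 0]
r1 m[X0→φ5] = [0, 0, 0]
r1 m[X1→φ1] = [0, 0, 0]
r1 m[X11→φ2] = [0, 0, 0]
r1 m[X11→φ3] = [0, 0, 0]
r1 m[X11→φ5] = [0, 0, 0]
r2 m[φ0→X12] = [0, 3, 0]
r2 m[φ0→X14] = [0, 7, 3]
r2 m[φ1→X12] = [1, 0, 0]
r2 m[φ1→X1] = [1, 0, 0]
r2 m[φ2→X12] = [2, 2, 0]
r2 m[φ2→X11] = [5, 2, 0]
r2 m[φ3→X10] = [0, 4, 6]
r2 m[φ3→X11] = [3, 0, 0]
r2 m[φ4→X14] = [0, 2, 3]
r2 m[φ4→X0] = [2, 0, 7]
r2 m[φ5→X0] = [3, 2, 0]
r2 m[φ5→X11] = [2, 0, 4]
r2 m[X12→φ0] = [3, 2, 0]
r2 m[X12→φ1] = [2, 5, 0]
r2 m[X12→φ2] = [1, 3, 0]
r2 m[X10→φ3] = [0, 0, 0]
r2 m[X14→φ0] = [0, 2, 3]
r2 m[X14→φ4] = [0, 7, 3]
r2 m[X0→φ4] = [3, 2, 0]
r2 m[X0→φ5] = [2, 0, 7]
r2 m[X1→φ1] = [0, 0, 0]
r2 m[X11→φ2] = [5, 0, 4]
r2 m[X11→φ3] = [7, 2, 4]
r2 m[X11→φ5] = [8, 2, 0]
r3 m[φ0→X12] = [0, 6, 0]
r3 m[φ0→X14] = [0, 8, 5]
r3 m[φ1→X12] = [1, 0, 0]
r3 m[φ1→X1] = [3, 3, 0]
r3 m[φ2→X12] = [2, 2, 4]
r3 m[φ2→X11] = [5, 3, 0]
r3 m[φ3→X10] = [2, 11, 11]
r3 m[φ3→X11] = [3, 0, 0]
r3 m[φ4→X14] = [2, 5, 5]
r3 m[φ4→X0] = [6, 0, 8]
r3 m[φ5→X0] = [5, 4, 2]
r3 m[φ5→X11] = [2, 4, 4]
r3 m[X12→φ0] = [3, 2, 0]
r3 m[X12→φ1] = [2, 5, 0]
r3 m[X12→φ2] = [1, 3, 0]
r3 m[X10→φ3] = [0, 0, 0]
r3 m[X14→φ0] = [0, 2, 3]
r3 m[X14→φ4] = [0, 7, 3]
r3 m[X0→φ4] = [3, 2, 0]
r3 m[X0→φ5] = [2, 0, 7]
r3 m[X1→φ1] = [0, 0, 0]
r3 m[X11→φ2] = [5, 0, 4]
r3 m[X11→φ3] = [7, 2, 4]
r3 m[X11→φ5] = [8, 2, 0]

message @ round 3 = [2, 4, 4]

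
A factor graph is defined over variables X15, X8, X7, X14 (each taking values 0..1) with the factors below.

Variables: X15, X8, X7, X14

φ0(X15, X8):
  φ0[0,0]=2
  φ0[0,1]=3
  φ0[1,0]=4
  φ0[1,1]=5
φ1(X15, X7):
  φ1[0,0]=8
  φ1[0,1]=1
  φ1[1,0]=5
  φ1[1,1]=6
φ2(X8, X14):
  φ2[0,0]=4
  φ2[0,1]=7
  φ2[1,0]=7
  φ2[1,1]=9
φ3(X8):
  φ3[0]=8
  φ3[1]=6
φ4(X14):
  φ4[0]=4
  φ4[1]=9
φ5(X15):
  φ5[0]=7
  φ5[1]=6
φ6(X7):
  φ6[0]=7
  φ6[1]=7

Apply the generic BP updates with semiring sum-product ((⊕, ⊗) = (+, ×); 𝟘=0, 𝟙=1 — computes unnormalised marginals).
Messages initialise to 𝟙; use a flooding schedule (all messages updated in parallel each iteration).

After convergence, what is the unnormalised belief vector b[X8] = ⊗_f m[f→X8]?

b[X8] = [1725360, 2375982]

init: all messages = 𝟙 over 2 values
r1 m[φ0→X15] = [5, 9]
r1 m[φ0→X8] = [6, 8]
r1 m[φ1→X15] = [9, 11]
r1 m[φ1→X7] = [13, 7]
r1 m[φ2→X8] = [11, 16]
r1 m[φ2→X14] = [11, 16]
r1 m[φ3→X8] = [8, 6]
r1 m[φ4→X14] = [4, 9]
r1 m[φ5→X15] = [7, 6]
r1 m[φ6→X7] = [7, 7]
r1 m[X15→φ0] = [1, 1]
r1 m[X15→φ1] = [1, 1]
r1 m[X15→φ5] = [1, 1]
r1 m[X8→φ0] = [1, 1]
r1 m[X8→φ2] = [1, 1]
r1 m[X8→φ3] = [1, 1]
r1 m[X7→φ1] = [1, 1]
r1 m[X7→φ6] = [1, 1]
r1 m[X14→φ2] = [1, 1]
r1 m[X14→φ4] = [1, 1]
r2 m[φ0→X15] = [5, 9]
r2 m[φ0→X8] = [6, 8]
r2 m[φ1→X15] = [9, 11]
r2 m[φ1→X7] = [13, 7]
r2 m[φ2→X8] = [11, 16]
r2 m[φ2→X14] = [11, 16]
r2 m[φ3→X8] = [8, 6]
r2 m[φ4→X14] = [4, 9]
r2 m[φ5→X15] = [7, 6]
r2 m[φ6→X7] = [7, 7]
r2 m[X15→φ0] = [63, 66]
r2 m[X15→φ1] = [35, 54]
r2 m[X15→φ5] = [45, 99]
r2 m[X8→φ0] = [88, 96]
r2 m[X8→φ2] = [48, 48]
r2 m[X8→φ3] = [66, 128]
r2 m[X7→φ1] = [7, 7]
r2 m[X7→φ6] = [13, 7]
r2 m[X14→φ2] = [4, 9]
r2 m[X14→φ4] = [11, 16]
r3 m[φ0→X15] = [464, 832]
r3 m[φ0→X8] = [390, 519]
r3 m[φ1→X15] = [63, 77]
r3 m[φ1→X7] = [550, 359]
r3 m[φ2→X8] = [79, 109]
r3 m[φ2→X14] = [528, 768]
r3 m[φ3→X8] = [8, 6]
r3 m[φ4→X14] = [4, 9]
r3 m[φ5→X15] = [7, 6]
r3 m[φ6→X7] = [7, 7]
r3 m[X15→φ0] = [63, 66]
r3 m[X15→φ1] = [35, 54]
r3 m[X15→φ5] = [45, 99]
r3 m[X8→φ0] = [88, 96]
r3 m[X8→φ2] = [48, 48]
r3 m[X8→φ3] = [66, 128]
r3 m[X7→φ1] = [7, 7]
r3 m[X7→φ6] = [13, 7]
r3 m[X14→φ2] = [4, 9]
r3 m[X14→φ4] = [11, 16]
r4 m[φ0→X15] = [464, 832]
r4 m[φ0→X8] = [390, 519]
r4 m[φ1→X15] = [63, 77]
r4 m[φ1→X7] = [550, 359]
r4 m[φ2→X8] = [79, 109]
r4 m[φ2→X14] = [528, 768]
r4 m[φ3→X8] = [8, 6]
r4 m[φ4→X14] = [4, 9]
r4 m[φ5→X15] = [7, 6]
r4 m[φ6→X7] = [7, 7]
r4 m[X15→φ0] = [441, 462]
r4 m[X15→φ1] = [3248, 4992]
r4 m[X15→φ5] = [29232, 64064]
r4 m[X8→φ0] = [632, 654]
r4 m[X8→φ2] = [3120, 3114]
r4 m[X8→φ3] = [30810, 56571]
r4 m[X7→φ1] = [7, 7]
r4 m[X7→φ6] = [550, 359]
r4 m[X14→φ2] = [4, 9]
r4 m[X14→φ4] = [528, 768]
r5 m[φ0→X15] = [3226, 5798]
r5 m[φ0→X8] = [2730, 3633]
r5 m[φ1→X15] = [63, 77]
r5 m[φ1→X7] = [50944, 33200]
r5 m[φ2→X8] = [79, 109]
r5 m[φ2→X14] = [34278, 49866]
r5 m[φ3→X8] = [8, 6]
r5 m[φ4→X14] = [4, 9]
r5 m[φ5→X15] = [7, 6]
r5 m[φ6→X7] = [7, 7]
r5 m[X15→φ0] = [441, 462]
r5 m[X15→φ1] = [3248, 4992]
r5 m[X15→φ5] = [29232, 64064]
r5 m[X8→φ0] = [632, 654]
r5 m[X8→φ2] = [3120, 3114]
r5 m[X8→φ3] = [30810, 56571]
r5 m[X7→φ1] = [7, 7]
r5 m[X7→φ6] = [550, 359]
r5 m[X14→φ2] = [4, 9]
r5 m[X14→φ4] = [528, 768]
r6 m[φ0→X15] = [3226, 5798]
r6 m[φ0→X8] = [2730, 3633]
r6 m[φ1→X15] = [63, 77]
r6 m[φ1→X7] = [50944, 33200]
r6 m[φ2→X8] = [79, 109]
r6 m[φ2→X14] = [34278, 49866]
r6 m[φ3→X8] = [8, 6]
r6 m[φ4→X14] = [4, 9]
r6 m[φ5→X15] = [7, 6]
r6 m[φ6→X7] = [7, 7]
r6 m[X15→φ0] = [441, 462]
r6 m[X15→φ1] = [22582, 34788]
r6 m[X15→φ5] = [203238, 446446]
r6 m[X8→φ0] = [632, 654]
r6 m[X8→φ2] = [21840, 21798]
r6 m[X8→φ3] = [215670, 395997]
r6 m[X7→φ1] = [7, 7]
r6 m[X7→φ6] = [50944, 33200]
r6 m[X14→φ2] = [4, 9]
r6 m[X14→φ4] = [34278, 49866]
r7 m[φ0→X15] = [3226, 5798]
r7 m[φ0→X8] = [2730, 3633]
r7 m[φ1→X15] = [63, 77]
r7 m[φ1→X7] = [354596, 231310]
r7 m[φ2→X8] = [79, 109]
r7 m[φ2→X14] = [239946, 349062]
r7 m[φ3→X8] = [8, 6]
r7 m[φ4→X14] = [4, 9]
r7 m[φ5→X15] = [7, 6]
r7 m[φ6→X7] = [7, 7]
r7 m[X15→φ0] = [441, 462]
r7 m[X15→φ1] = [22582, 34788]
r7 m[X15→φ5] = [203238, 446446]
r7 m[X8→φ0] = [632, 654]
r7 m[X8→φ2] = [21840, 21798]
r7 m[X8→φ3] = [215670, 395997]
r7 m[X7→φ1] = [7, 7]
r7 m[X7→φ6] = [50944, 33200]
r7 m[X14→φ2] = [4, 9]
r7 m[X14→φ4] = [34278, 49866]
r8 m[φ0→X15] = [3226, 5798]
r8 m[φ0→X8] = [2730, 3633]
r8 m[φ1→X15] = [63, 77]
r8 m[φ1→X7] = [354596, 231310]
r8 m[φ2→X8] = [79, 109]
r8 m[φ2→X14] = [239946, 349062]
r8 m[φ3→X8] = [8, 6]
r8 m[φ4→X14] = [4, 9]
r8 m[φ5→X15] = [7, 6]
r8 m[φ6→X7] = [7, 7]
r8 m[X15→φ0] = [441, 462]
r8 m[X15→φ1] = [22582, 34788]
r8 m[X15→φ5] = [203238, 446446]
r8 m[X8→φ0] = [632, 654]
r8 m[X8→φ2] = [21840, 21798]
r8 m[X8→φ3] = [215670, 395997]
r8 m[X7→φ1] = [7, 7]
r8 m[X7→φ6] = [354596, 231310]
r8 m[X14→φ2] = [4, 9]
r8 m[X14→φ4] = [239946, 349062]
r9 m[φ0→X15] = [3226, 5798]
r9 m[φ0→X8] = [2730, 3633]
r9 m[φ1→X15] = [63, 77]
r9 m[φ1→X7] = [354596, 231310]
r9 m[φ2→X8] = [79, 109]
r9 m[φ2→X14] = [239946, 349062]
r9 m[φ3→X8] = [8, 6]
r9 m[φ4→X14] = [4, 9]
r9 m[φ5→X15] = [7, 6]
r9 m[φ6→X7] = [7, 7]
r9 m[X15→φ0] = [441, 462]
r9 m[X15→φ1] = [22582, 34788]
r9 m[X15→φ5] = [203238, 446446]
r9 m[X8→φ0] = [632, 654]
r9 m[X8→φ2] = [21840, 21798]
r9 m[X8→φ3] = [215670, 395997]
r9 m[X7→φ1] = [7, 7]
r9 m[X7→φ6] = [354596, 231310]
r9 m[X14→φ2] = [4, 9]
r9 m[X14→φ4] = [239946, 349062]
fixed point reached at round 9
b[X8] = ⊗ incoming = [1725360, 2375982]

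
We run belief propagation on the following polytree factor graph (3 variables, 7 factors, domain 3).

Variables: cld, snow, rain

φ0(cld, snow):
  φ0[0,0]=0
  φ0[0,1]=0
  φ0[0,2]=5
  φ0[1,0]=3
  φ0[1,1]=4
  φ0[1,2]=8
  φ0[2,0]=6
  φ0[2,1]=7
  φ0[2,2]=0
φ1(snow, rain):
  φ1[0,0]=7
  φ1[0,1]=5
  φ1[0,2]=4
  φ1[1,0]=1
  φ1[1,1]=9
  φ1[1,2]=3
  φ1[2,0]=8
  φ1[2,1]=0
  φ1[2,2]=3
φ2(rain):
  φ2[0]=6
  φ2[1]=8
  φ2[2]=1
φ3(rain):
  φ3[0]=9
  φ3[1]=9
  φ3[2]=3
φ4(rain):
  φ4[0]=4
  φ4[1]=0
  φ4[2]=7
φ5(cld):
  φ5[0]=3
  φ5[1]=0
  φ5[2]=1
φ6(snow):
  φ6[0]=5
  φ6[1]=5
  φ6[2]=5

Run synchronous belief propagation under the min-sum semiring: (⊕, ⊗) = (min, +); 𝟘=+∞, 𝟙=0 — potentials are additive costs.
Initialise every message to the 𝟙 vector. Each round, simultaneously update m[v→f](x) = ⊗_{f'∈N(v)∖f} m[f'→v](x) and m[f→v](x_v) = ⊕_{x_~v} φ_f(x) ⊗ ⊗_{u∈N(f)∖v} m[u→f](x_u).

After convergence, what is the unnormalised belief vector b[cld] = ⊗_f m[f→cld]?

b[cld] = [22, 23, 20]

init: all messages = 𝟙 over 3 values
r1 m[φ0→cld] = [0, 3, 0]
r1 m[φ0→snow] = [0, 0, 0]
r1 m[φ1→snow] = [4, 1, 0]
r1 m[φ1→rain] = [1, 0, 3]
r1 m[φ2→rain] = [6, 8, 1]
r1 m[φ3→rain] = [9, 9, 3]
r1 m[φ4→rain] = [4, 0, 7]
r1 m[φ5→cld] = [3, 0, 1]
r1 m[φ6→snow] = [5, 5, 5]
r1 m[cld→φ0] = [0, 0, 0]
r1 m[cld→φ5] = [0, 0, 0]
r1 m[snow→φ0] = [0, 0, 0]
r1 m[snow→φ1] = [0, 0, 0]
r1 m[snow→φ6] = [0, 0, 0]
r1 m[rain→φ1] = [0, 0, 0]
r1 m[rain→φ2] = [0, 0, 0]
r1 m[rain→φ3] = [0, 0, 0]
r1 m[rain→φ4] = [0, 0, 0]
r2 m[φ0→cld] = [0, 3, 0]
r2 m[φ0→snow] = [0, 0, 0]
r2 m[φ1→snow] = [4, 1, 0]
r2 m[φ1→rain] = [1, 0, 3]
r2 m[φ2→rain] = [6, 8, 1]
r2 m[φ3→rain] = [9, 9, 3]
r2 m[φ4→rain] = [4, 0, 7]
r2 m[φ5→cld] = [3, 0, 1]
r2 m[φ6→snow] = [5, 5, 5]
r2 m[cld→φ0] = [3, 0, 1]
r2 m[cld→φ5] = [0, 3, 0]
r2 m[snow→φ0] = [9, 6, 5]
r2 m[snow→φ1] = [5, 5, 5]
r2 m[snow→φ6] = [4, 1, 0]
r2 m[rain→φ1] = [19, 17, 11]
r2 m[rain→φ2] = [14, 9, 13]
r2 m[rain→φ3] = [11, 8, 11]
r2 m[rain→φ4] = [16, 17, 7]
r3 m[φ0→cld] = [6, 10, 5]
r3 m[φ0→snow] = [3, 3, 1]
r3 m[φ1→snow] = [15, 14, 14]
r3 m[φ1→rain] = [6, 5, 8]
r3 m[φ2→rain] = [6, 8, 1]
r3 m[φ3→rain] = [9, 9, 3]
r3 m[φ4→rain] = [4, 0, 7]
r3 m[φ5→cld] = [3, 0, 1]
r3 m[φ6→snow] = [5, 5, 5]
r3 m[cld→φ0] = [3, 0, 1]
r3 m[cld→φ5] = [0, 3, 0]
r3 m[snow→φ0] = [9, 6, 5]
r3 m[snow→φ1] = [5, 5, 5]
r3 m[snow→φ6] = [4, 1, 0]
r3 m[rain→φ1] = [19, 17, 11]
r3 m[rain→φ2] = [14, 9, 13]
r3 m[rain→φ3] = [11, 8, 11]
r3 m[rain→φ4] = [16, 17, 7]
r4 m[φ0→cld] = [6, 10, 5]
r4 m[φ0→snow] = [3, 3, 1]
r4 m[φ1→snow] = [15, 14, 14]
r4 m[φ1→rain] = [6, 5, 8]
r4 m[φ2→rain] = [6, 8, 1]
r4 m[φ3→rain] = [9, 9, 3]
r4 m[φ4→rain] = [4, 0, 7]
r4 m[φ5→cld] = [3, 0, 1]
r4 m[φ6→snow] = [5, 5, 5]
r4 m[cld→φ0] = [3, 0, 1]
r4 m[cld→φ5] = [6, 10, 5]
r4 m[snow→φ0] = [20, 19, 19]
r4 m[snow→φ1] = [8, 8, 6]
r4 m[snow→φ6] = [18, 17, 15]
r4 m[rain→φ1] = [19, 17, 11]
r4 m[rain→φ2] = [19, 14, 18]
r4 m[rain→φ3] = [16, 13, 16]
r4 m[rain→φ4] = [21, 22, 12]
r5 m[φ0→cld] = [19, 23, 19]
r5 m[φ0→snow] = [3, 3, 1]
r5 m[φ1→snow] = [15, 14, 14]
r5 m[φ1→rain] = [9, 6, 9]
r5 m[φ2→rain] = [6, 8, 1]
r5 m[φ3→rain] = [9, 9, 3]
r5 m[φ4→rain] = [4, 0, 7]
r5 m[φ5→cld] = [3, 0, 1]
r5 m[φ6→snow] = [5, 5, 5]
r5 m[cld→φ0] = [3, 0, 1]
r5 m[cld→φ5] = [6, 10, 5]
r5 m[snow→φ0] = [20, 19, 19]
r5 m[snow→φ1] = [8, 8, 6]
r5 m[snow→φ6] = [18, 17, 15]
r5 m[rain→φ1] = [19, 17, 11]
r5 m[rain→φ2] = [19, 14, 18]
r5 m[rain→φ3] = [16, 13, 16]
r5 m[rain→φ4] = [21, 22, 12]
r6 m[φ0→cld] = [19, 23, 19]
r6 m[φ0→snow] = [3, 3, 1]
r6 m[φ1→snow] = [15, 14, 14]
r6 m[φ1→rain] = [9, 6, 9]
r6 m[φ2→rain] = [6, 8, 1]
r6 m[φ3→rain] = [9, 9, 3]
r6 m[φ4→rain] = [4, 0, 7]
r6 m[φ5→cld] = [3, 0, 1]
r6 m[φ6→snow] = [5, 5, 5]
r6 m[cld→φ0] = [3, 0, 1]
r6 m[cld→φ5] = [19, 23, 19]
r6 m[snow→φ0] = [20, 19, 19]
r6 m[snow→φ1] = [8, 8, 6]
r6 m[snow→φ6] = [18, 17, 15]
r6 m[rain→φ1] = [19, 17, 11]
r6 m[rain→φ2] = [22, 15, 19]
r6 m[rain→φ3] = [19, 14, 17]
r6 m[rain→φ4] = [24, 23, 13]
r7 m[φ0→cld] = [19, 23, 19]
r7 m[φ0→snow] = [3, 3, 1]
r7 m[φ1→snow] = [15, 14, 14]
r7 m[φ1→rain] = [9, 6, 9]
r7 m[φ2→rain] = [6, 8, 1]
r7 m[φ3→rain] = [9, 9, 3]
r7 m[φ4→rain] = [4, 0, 7]
r7 m[φ5→cld] = [3, 0, 1]
r7 m[φ6→snow] = [5, 5, 5]
r7 m[cld→φ0] = [3, 0, 1]
r7 m[cld→φ5] = [19, 23, 19]
r7 m[snow→φ0] = [20, 19, 19]
r7 m[snow→φ1] = [8, 8, 6]
r7 m[snow→φ6] = [18, 17, 15]
r7 m[rain→φ1] = [19, 17, 11]
r7 m[rain→φ2] = [22, 15, 19]
r7 m[rain→φ3] = [19, 14, 17]
r7 m[rain→φ4] = [24, 23, 13]
fixed point reached at round 7
b[cld] = ⊗ incoming = [22, 23, 20]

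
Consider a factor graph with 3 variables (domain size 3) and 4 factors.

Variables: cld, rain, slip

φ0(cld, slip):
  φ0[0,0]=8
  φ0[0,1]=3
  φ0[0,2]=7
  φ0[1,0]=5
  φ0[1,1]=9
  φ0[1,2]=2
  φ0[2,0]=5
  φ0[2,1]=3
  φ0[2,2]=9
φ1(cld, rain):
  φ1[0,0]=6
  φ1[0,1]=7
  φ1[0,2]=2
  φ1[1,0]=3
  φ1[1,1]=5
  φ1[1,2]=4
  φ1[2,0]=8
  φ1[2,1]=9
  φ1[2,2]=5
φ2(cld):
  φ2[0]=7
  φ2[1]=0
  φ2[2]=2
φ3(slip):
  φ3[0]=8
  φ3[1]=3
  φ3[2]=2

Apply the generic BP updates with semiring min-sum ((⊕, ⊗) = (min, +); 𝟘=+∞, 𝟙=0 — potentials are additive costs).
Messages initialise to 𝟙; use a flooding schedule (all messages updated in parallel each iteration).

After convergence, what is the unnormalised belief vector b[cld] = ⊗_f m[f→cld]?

b[cld] = [15, 7, 13]

init: all messages = 𝟙 over 3 values
r1 m[φ0→cld] = [3, 2, 3]
r1 m[φ0→slip] = [5, 3, 2]
r1 m[φ1→cld] = [2, 3, 5]
r1 m[φ1→rain] = [3, 5, 2]
r1 m[φ2→cld] = [7, 0, 2]
r1 m[φ3→slip] = [8, 3, 2]
r1 m[cld→φ0] = [0, 0, 0]
r1 m[cld→φ1] = [0, 0, 0]
r1 m[cld→φ2] = [0, 0, 0]
r1 m[rain→φ1] = [0, 0, 0]
r1 m[slip→φ0] = [0, 0, 0]
r1 m[slip→φ3] = [0, 0, 0]
r2 m[φ0→cld] = [3, 2, 3]
r2 m[φ0→slip] = [5, 3, 2]
r2 m[φ1→cld] = [2, 3, 5]
r2 m[φ1→rain] = [3, 5, 2]
r2 m[φ2→cld] = [7, 0, 2]
r2 m[φ3→slip] = [8, 3, 2]
r2 m[cld→φ0] = [9, 3, 7]
r2 m[cld→φ1] = [10, 2, 5]
r2 m[cld→φ2] = [5, 5, 8]
r2 m[rain→φ1] = [0, 0, 0]
r2 m[slip→φ0] = [8, 3, 2]
r2 m[slip→φ3] = [5, 3, 2]
r3 m[φ0→cld] = [6, 4, 6]
r3 m[φ0→slip] = [8, 10, 5]
r3 m[φ1→cld] = [2, 3, 5]
r3 m[φ1→rain] = [5, 7, 6]
r3 m[φ2→cld] = [7, 0, 2]
r3 m[φ3→slip] = [8, 3, 2]
r3 m[cld→φ0] = [9, 3, 7]
r3 m[cld→φ1] = [10, 2, 5]
r3 m[cld→φ2] = [5, 5, 8]
r3 m[rain→φ1] = [0, 0, 0]
r3 m[slip→φ0] = [8, 3, 2]
r3 m[slip→φ3] = [5, 3, 2]
r4 m[φ0→cld] = [6, 4, 6]
r4 m[φ0→slip] = [8, 10, 5]
r4 m[φ1→cld] = [2, 3, 5]
r4 m[φ1→rain] = [5, 7, 6]
r4 m[φ2→cld] = [7, 0, 2]
r4 m[φ3→slip] = [8, 3, 2]
r4 m[cld→φ0] = [9, 3, 7]
r4 m[cld→φ1] = [13, 4, 8]
r4 m[cld→φ2] = [8, 7, 11]
r4 m[rain→φ1] = [0, 0, 0]
r4 m[slip→φ0] = [8, 3, 2]
r4 m[slip→φ3] = [8, 10, 5]
r5 m[φ0→cld] = [6, 4, 6]
r5 m[φ0→slip] = [8, 10, 5]
r5 m[φ1→cld] = [2, 3, 5]
r5 m[φ1→rain] = [7, 9, 8]
r5 m[φ2→cld] = [7, 0, 2]
r5 m[φ3→slip] = [8, 3, 2]
r5 m[cld→φ0] = [9, 3, 7]
r5 m[cld→φ1] = [13, 4, 8]
r5 m[cld→φ2] = [8, 7, 11]
r5 m[rain→φ1] = [0, 0, 0]
r5 m[slip→φ0] = [8, 3, 2]
r5 m[slip→φ3] = [8, 10, 5]
r6 m[φ0→cld] = [6, 4, 6]
r6 m[φ0→slip] = [8, 10, 5]
r6 m[φ1→cld] = [2, 3, 5]
r6 m[φ1→rain] = [7, 9, 8]
r6 m[φ2→cld] = [7, 0, 2]
r6 m[φ3→slip] = [8, 3, 2]
r6 m[cld→φ0] = [9, 3, 7]
r6 m[cld→φ1] = [13, 4, 8]
r6 m[cld→φ2] = [8, 7, 11]
r6 m[rain→φ1] = [0, 0, 0]
r6 m[slip→φ0] = [8, 3, 2]
r6 m[slip→φ3] = [8, 10, 5]
fixed point reached at round 6
b[cld] = ⊗ incoming = [15, 7, 13]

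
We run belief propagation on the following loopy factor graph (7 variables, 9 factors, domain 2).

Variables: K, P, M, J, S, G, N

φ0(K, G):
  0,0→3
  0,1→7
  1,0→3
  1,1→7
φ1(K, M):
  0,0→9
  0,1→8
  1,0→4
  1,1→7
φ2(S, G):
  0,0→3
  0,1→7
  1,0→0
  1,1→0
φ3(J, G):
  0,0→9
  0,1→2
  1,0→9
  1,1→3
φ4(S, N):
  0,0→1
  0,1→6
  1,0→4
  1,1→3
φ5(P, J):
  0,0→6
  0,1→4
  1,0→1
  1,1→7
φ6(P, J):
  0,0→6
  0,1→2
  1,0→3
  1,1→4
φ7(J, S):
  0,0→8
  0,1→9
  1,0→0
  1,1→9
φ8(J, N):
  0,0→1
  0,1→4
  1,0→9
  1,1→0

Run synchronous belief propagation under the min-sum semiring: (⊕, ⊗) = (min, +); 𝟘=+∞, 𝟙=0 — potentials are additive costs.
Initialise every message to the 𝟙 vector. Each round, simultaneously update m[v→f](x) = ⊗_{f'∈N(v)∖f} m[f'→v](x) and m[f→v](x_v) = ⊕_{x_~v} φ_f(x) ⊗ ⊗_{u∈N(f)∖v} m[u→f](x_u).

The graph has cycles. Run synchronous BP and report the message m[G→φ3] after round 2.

init: all messages = 𝟙 over 2 values
r1 m[φ0→K] = [3, 3]
r1 m[φ0→G] = [3, 7]
r1 m[φ1→K] = [8, 4]
r1 m[φ1→M] = [4, 7]
r1 m[φ2→S] = [3, 0]
r1 m[φ2→G] = [0, 0]
r1 m[φ3→J] = [2, 3]
r1 m[φ3→G] = [9, 2]
r1 m[φ4→S] = [1, 3]
r1 m[φ4→N] = [1, 3]
r1 m[φ5→P] = [4, 1]
r1 m[φ5→J] = [1, 4]
r1 m[φ6→P] = [2, 3]
r1 m[φ6→J] = [3, 2]
r1 m[φ7→J] = [8, 0]
r1 m[φ7→S] = [0, 9]
r1 m[φ8→J] = [1, 0]
r1 m[φ8→N] = [1, 0]
r1 m[K→φ0] = [0, 0]
r1 m[K→φ1] = [0, 0]
r1 m[P→φ5] = [0, 0]
r1 m[P→φ6] = [0, 0]
r1 m[M→φ1] = [0, 0]
r1 m[J→φ3] = [0, 0]
r1 m[J→φ5] = [0, 0]
r1 m[J→φ6] = [0, 0]
r1 m[J→φ7] = [0, 0]
r1 m[J→φ8] = [0, 0]
r1 m[S→φ2] = [0, 0]
r1 m[S→φ4] = [0, 0]
r1 m[S→φ7] = [0, 0]
r1 m[G→φ0] = [0, 0]
r1 m[G→φ2] = [0, 0]
r1 m[G→φ3] = [0, 0]
r1 m[N→φ4] = [0, 0]
r1 m[N→φ8] = [0, 0]
r2 m[φ0→K] = [3, 3]
r2 m[φ0→G] = [3, 7]
r2 m[φ1→K] = [8, 4]
r2 m[φ1→M] = [4, 7]
r2 m[φ2→S] = [3, 0]
r2 m[φ2→G] = [0, 0]
r2 m[φ3→J] = [2, 3]
r2 m[φ3→G] = [9, 2]
r2 m[φ4→S] = [1, 3]
r2 m[φ4→N] = [1, 3]
r2 m[φ5→P] = [4, 1]
r2 m[φ5→J] = [1, 4]
r2 m[φ6→P] = [2, 3]
r2 m[φ6→J] = [3, 2]
r2 m[φ7→J] = [8, 0]
r2 m[φ7→S] = [0, 9]
r2 m[φ8→J] = [1, 0]
r2 m[φ8→N] = [1, 0]
r2 m[K→φ0] = [8, 4]
r2 m[K→φ1] = [3, 3]
r2 m[P→φ5] = [2, 3]
r2 m[P→φ6] = [4, 1]
r2 m[M→φ1] = [0, 0]
r2 m[J→φ3] = [13, 6]
r2 m[J→φ5] = [14, 5]
r2 m[J→φ6] = [12, 7]
r2 m[J→φ7] = [7, 9]
r2 m[J→φ8] = [14, 9]
r2 m[S→φ2] = [1, 12]
r2 m[S→φ4] = [3, 9]
r2 m[S→φ7] = [4, 3]
r2 m[G→φ0] = [9, 2]
r2 m[G→φ2] = [12, 9]
r2 m[G→φ3] = [3, 7]
r2 m[N→φ4] = [1, 0]
r2 m[N→φ8] = [1, 3]

message @ round 2 = [3, 7]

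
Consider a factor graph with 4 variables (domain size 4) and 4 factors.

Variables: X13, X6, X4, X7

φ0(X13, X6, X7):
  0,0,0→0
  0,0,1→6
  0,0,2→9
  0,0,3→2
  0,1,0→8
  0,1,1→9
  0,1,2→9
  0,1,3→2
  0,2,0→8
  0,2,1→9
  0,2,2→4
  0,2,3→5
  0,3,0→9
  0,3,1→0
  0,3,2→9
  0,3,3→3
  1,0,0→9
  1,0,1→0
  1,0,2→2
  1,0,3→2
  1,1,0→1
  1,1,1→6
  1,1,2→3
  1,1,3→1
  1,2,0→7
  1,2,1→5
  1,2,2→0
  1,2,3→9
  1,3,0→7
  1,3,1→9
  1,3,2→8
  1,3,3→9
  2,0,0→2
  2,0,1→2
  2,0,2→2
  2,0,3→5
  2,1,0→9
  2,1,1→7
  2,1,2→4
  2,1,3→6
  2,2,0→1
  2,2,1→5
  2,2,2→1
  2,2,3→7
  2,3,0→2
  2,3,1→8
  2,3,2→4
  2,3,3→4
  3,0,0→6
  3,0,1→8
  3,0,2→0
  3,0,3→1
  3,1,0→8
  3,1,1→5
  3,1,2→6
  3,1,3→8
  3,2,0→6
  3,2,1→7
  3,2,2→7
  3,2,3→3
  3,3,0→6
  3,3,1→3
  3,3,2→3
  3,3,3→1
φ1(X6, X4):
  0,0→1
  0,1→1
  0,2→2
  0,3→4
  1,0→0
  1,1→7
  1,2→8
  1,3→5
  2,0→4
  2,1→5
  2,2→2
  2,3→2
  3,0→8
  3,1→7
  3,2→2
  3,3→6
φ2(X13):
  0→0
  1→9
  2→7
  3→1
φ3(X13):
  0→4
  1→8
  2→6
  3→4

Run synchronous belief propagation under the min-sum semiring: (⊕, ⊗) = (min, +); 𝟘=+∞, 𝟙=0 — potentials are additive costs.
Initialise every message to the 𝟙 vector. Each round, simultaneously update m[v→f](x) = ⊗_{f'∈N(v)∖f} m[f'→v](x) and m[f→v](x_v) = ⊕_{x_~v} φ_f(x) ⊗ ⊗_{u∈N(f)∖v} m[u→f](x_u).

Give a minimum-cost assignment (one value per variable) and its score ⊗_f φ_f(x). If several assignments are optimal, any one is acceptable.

init: all messages = 𝟙 over 4 values
r1 m[φ0→X13] = [0, 0, 1, 0]
r1 m[φ0→X6] = [0, 1, 0, 0]
r1 m[φ0→X7] = [0, 0, 0, 1]
r1 m[φ1→X6] = [1, 0, 2, 2]
r1 m[φ1→X4] = [0, 1, 2, 2]
r1 m[φ2→X13] = [0, 9, 7, 1]
r1 m[φ3→X13] = [4, 8, 6, 4]
r1 m[X13→φ0] = [0, 0, 0, 0]
r1 m[X13→φ2] = [0, 0, 0, 0]
r1 m[X13→φ3] = [0, 0, 0, 0]
r1 m[X6→φ0] = [0, 0, 0, 0]
r1 m[X6→φ1] = [0, 0, 0, 0]
r1 m[X4→φ1] = [0, 0, 0, 0]
r1 m[X7→φ0] = [0, 0, 0, 0]
r2 m[φ0→X13] = [0, 0, 1, 0]
r2 m[φ0→X6] = [0, 1, 0, 0]
r2 m[φ0→X7] = [0, 0, 0, 1]
r2 m[φ1→X6] = [1, 0, 2, 2]
r2 m[φ1→X4] = [0, 1, 2, 2]
r2 m[φ2→X13] = [0, 9, 7, 1]
r2 m[φ3→X13] = [4, 8, 6, 4]
r2 m[X13→φ0] = [4, 17, 13, 5]
r2 m[X13→φ2] = [4, 8, 7, 4]
r2 m[X13→φ3] = [0, 9, 8, 1]
r2 m[X6→φ0] = [1, 0, 2, 2]
r2 m[X6→φ1] = [0, 1, 0, 0]
r2 m[X4→φ1] = [0, 0, 0, 0]
r2 m[X7→φ0] = [0, 0, 0, 0]
r3 m[φ0→X13] = [1, 1, 3, 1]
r3 m[φ0→X6] = [4, 6, 8, 4]
r3 m[φ0→X7] = [5, 6, 6, 6]
r3 m[φ1→X6] = [1, 0, 2, 2]
r3 m[φ1→X4] = [1, 1, 2, 2]
r3 m[φ2→X13] = [0, 9, 7, 1]
r3 m[φ3→X13] = [4, 8, 6, 4]
r3 m[X13→φ0] = [4, 17, 13, 5]
r3 m[X13→φ2] = [4, 8, 7, 4]
r3 m[X13→φ3] = [0, 9, 8, 1]
r3 m[X6→φ0] = [1, 0, 2, 2]
r3 m[X6→φ1] = [0, 1, 0, 0]
r3 m[X4→φ1] = [0, 0, 0, 0]
r3 m[X7→φ0] = [0, 0, 0, 0]
r4 m[φ0→X13] = [1, 1, 3, 1]
r4 m[φ0→X6] = [4, 6, 8, 4]
r4 m[φ0→X7] = [5, 6, 6, 6]
r4 m[φ1→X6] = [1, 0, 2, 2]
r4 m[φ1→X4] = [1, 1, 2, 2]
r4 m[φ2→X13] = [0, 9, 7, 1]
r4 m[φ3→X13] = [4, 8, 6, 4]
r4 m[X13→φ0] = [4, 17, 13, 5]
r4 m[X13→φ2] = [5, 9, 9, 5]
r4 m[X13→φ3] = [1, 10, 10, 2]
r4 m[X6→φ0] = [1, 0, 2, 2]
r4 m[X6→φ1] = [4, 6, 8, 4]
r4 m[X4→φ1] = [0, 0, 0, 0]
r4 m[X7→φ0] = [0, 0, 0, 0]
r5 m[φ0→X13] = [1, 1, 3, 1]
r5 m[φ0→X6] = [4, 6, 8, 4]
r5 m[φ0→X7] = [5, 6, 6, 6]
r5 m[φ1→X6] = [1, 0, 2, 2]
r5 m[φ1→X4] = [5, 5, 6, 8]
r5 m[φ2→X13] = [0, 9, 7, 1]
r5 m[φ3→X13] = [4, 8, 6, 4]
r5 m[X13→φ0] = [4, 17, 13, 5]
r5 m[X13→φ2] = [5, 9, 9, 5]
r5 m[X13→φ3] = [1, 10, 10, 2]
r5 m[X6→φ0] = [1, 0, 2, 2]
r5 m[X6→φ1] = [4, 6, 8, 4]
r5 m[X4→φ1] = [0, 0, 0, 0]
r5 m[X7→φ0] = [0, 0, 0, 0]
r6 m[φ0→X13] = [1, 1, 3, 1]
r6 m[φ0→X6] = [4, 6, 8, 4]
r6 m[φ0→X7] = [5, 6, 6, 6]
r6 m[φ1→X6] = [1, 0, 2, 2]
r6 m[φ1→X4] = [5, 5, 6, 8]
r6 m[φ2→X13] = [0, 9, 7, 1]
r6 m[φ3→X13] = [4, 8, 6, 4]
r6 m[X13→φ0] = [4, 17, 13, 5]
r6 m[X13→φ2] = [5, 9, 9, 5]
r6 m[X13→φ3] = [1, 10, 10, 2]
r6 m[X6→φ0] = [1, 0, 2, 2]
r6 m[X6→φ1] = [4, 6, 8, 4]
r6 m[X4→φ1] = [0, 0, 0, 0]
r6 m[X7→φ0] = [0, 0, 0, 0]
fixed point reached at round 6
traceback from X13: (X13=0, X6=0, X4=0, X7=0), score=5

assignment: (X13=0, X6=0, X4=0, X7=0); score = 5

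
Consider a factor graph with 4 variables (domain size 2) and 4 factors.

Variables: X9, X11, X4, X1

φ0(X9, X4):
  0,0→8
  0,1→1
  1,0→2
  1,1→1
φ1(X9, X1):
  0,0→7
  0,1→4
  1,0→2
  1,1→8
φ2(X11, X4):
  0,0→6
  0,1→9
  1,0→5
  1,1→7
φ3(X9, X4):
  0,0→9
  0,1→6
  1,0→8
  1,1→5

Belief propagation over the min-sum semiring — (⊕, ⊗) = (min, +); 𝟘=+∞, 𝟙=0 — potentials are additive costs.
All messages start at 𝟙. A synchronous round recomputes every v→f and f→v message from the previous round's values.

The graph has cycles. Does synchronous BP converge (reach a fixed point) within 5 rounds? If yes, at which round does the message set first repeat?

init: all messages = 𝟙 over 2 values
r1 m[φ0→X9] = [1, 1]
r1 m[φ0→X4] = [2, 1]
r1 m[φ1→X9] = [4, 2]
r1 m[φ1→X1] = [2, 4]
r1 m[φ2→X11] = [6, 5]
r1 m[φ2→X4] = [5, 7]
r1 m[φ3→X9] = [6, 5]
r1 m[φ3→X4] = [8, 5]
r1 m[X9→φ0] = [0, 0]
r1 m[X9→φ1] = [0, 0]
r1 m[X9→φ3] = [0, 0]
r1 m[X11→φ2] = [0, 0]
r1 m[X4→φ0] = [0, 0]
r1 m[X4→φ2] = [0, 0]
r1 m[X4→φ3] = [0, 0]
r1 m[X1→φ1] = [0, 0]
r2 m[φ0→X9] = [1, 1]
r2 m[φ0→X4] = [2, 1]
r2 m[φ1→X9] = [4, 2]
r2 m[φ1→X1] = [2, 4]
r2 m[φ2→X11] = [6, 5]
r2 m[φ2→X4] = [5, 7]
r2 m[φ3→X9] = [6, 5]
r2 m[φ3→X4] = [8, 5]
r2 m[X9→φ0] = [10, 7]
r2 m[X9→φ1] = [7, 6]
r2 m[X9→φ3] = [5, 3]
r2 m[X11→φ2] = [0, 0]
r2 m[X4→φ0] = [13, 12]
r2 m[X4→φ2] = [10, 6]
r2 m[X4→φ3] = [7, 8]
r2 m[X1→φ1] = [0, 0]
r3 m[φ0→X9] = [13, 13]
r3 m[φ0→X4] = [9, 8]
r3 m[φ1→X9] = [4, 2]
r3 m[φ1→X1] = [8, 11]
r3 m[φ2→X11] = [15, 13]
r3 m[φ2→X4] = [5, 7]
r3 m[φ3→X9] = [14, 13]
r3 m[φ3→X4] = [11, 8]
r3 m[X9→φ0] = [10, 7]
r3 m[X9→φ1] = [7, 6]
r3 m[X9→φ3] = [5, 3]
r3 m[X11→φ2] = [0, 0]
r3 m[X4→φ0] = [13, 12]
r3 m[X4→φ2] = [10, 6]
r3 m[X4→φ3] = [7, 8]
r3 m[X1→φ1] = [0, 0]
r4 m[φ0→X9] = [13, 13]
r4 m[φ0→X4] = [9, 8]
r4 m[φ1→X9] = [4, 2]
r4 m[φ1→X1] = [8, 11]
r4 m[φ2→X11] = [15, 13]
r4 m[φ2→X4] = [5, 7]
r4 m[φ3→X9] = [14, 13]
r4 m[φ3→X4] = [11, 8]
r4 m[X9→φ0] = [18, 15]
r4 m[X9→φ1] = [27, 26]
r4 m[X9→φ3] = [17, 15]
r4 m[X11→φ2] = [0, 0]
r4 m[X4→φ0] = [16, 15]
r4 m[X4→φ2] = [20, 16]
r4 m[X4→φ3] = [14, 15]
r4 m[X1→φ1] = [0, 0]
r5 m[φ0→X9] = [16, 16]
r5 m[φ0→X4] = [17, 16]
r5 m[φ1→X9] = [4, 2]
r5 m[φ1→X1] = [28, 31]
r5 m[φ2→X11] = [25, 23]
r5 m[φ2→X4] = [5, 7]
r5 m[φ3→X9] = [21, 20]
r5 m[φ3→X4] = [23, 20]
r5 m[X9→φ0] = [18, 15]
r5 m[X9→φ1] = [27, 26]
r5 m[X9→φ3] = [17, 15]
r5 m[X11→φ2] = [0, 0]
r5 m[X4→φ0] = [16, 15]
r5 m[X4→φ2] = [20, 16]
r5 m[X4→φ3] = [14, 15]
r5 m[X1→φ1] = [0, 0]
no fixed point within 5 rounds

NOT CONVERGED within 5 rounds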